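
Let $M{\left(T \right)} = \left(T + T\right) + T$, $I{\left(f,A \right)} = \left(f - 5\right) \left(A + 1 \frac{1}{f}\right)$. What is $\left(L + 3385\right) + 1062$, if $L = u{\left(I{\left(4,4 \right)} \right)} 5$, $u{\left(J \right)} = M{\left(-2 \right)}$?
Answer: $4417$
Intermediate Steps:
$I{\left(f,A \right)} = \left(-5 + f\right) \left(A + \frac{1}{f}\right)$
$M{\left(T \right)} = 3 T$ ($M{\left(T \right)} = 2 T + T = 3 T$)
$u{\left(J \right)} = -6$ ($u{\left(J \right)} = 3 \left(-2\right) = -6$)
$L = -30$ ($L = \left(-6\right) 5 = -30$)
$\left(L + 3385\right) + 1062 = \left(-30 + 3385\right) + 1062 = 3355 + 1062 = 4417$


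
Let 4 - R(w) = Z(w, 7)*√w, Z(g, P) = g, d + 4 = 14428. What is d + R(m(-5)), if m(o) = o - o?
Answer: 14428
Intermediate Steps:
d = 14424 (d = -4 + 14428 = 14424)
m(o) = 0
R(w) = 4 - w^(3/2) (R(w) = 4 - w*√w = 4 - w^(3/2))
d + R(m(-5)) = 14424 + (4 - 0^(3/2)) = 14424 + (4 - 1*0) = 14424 + (4 + 0) = 14424 + 4 = 14428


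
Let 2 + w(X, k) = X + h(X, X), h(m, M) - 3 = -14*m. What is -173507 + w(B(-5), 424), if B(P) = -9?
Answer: -173389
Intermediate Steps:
h(m, M) = 3 - 14*m
w(X, k) = 1 - 13*X (w(X, k) = -2 + (X + (3 - 14*X)) = -2 + (3 - 13*X) = 1 - 13*X)
-173507 + w(B(-5), 424) = -173507 + (1 - 13*(-9)) = -173507 + (1 + 117) = -173507 + 118 = -173389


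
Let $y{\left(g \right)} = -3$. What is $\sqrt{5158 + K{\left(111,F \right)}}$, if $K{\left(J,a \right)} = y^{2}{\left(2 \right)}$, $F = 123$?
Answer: $\sqrt{5167} \approx 71.882$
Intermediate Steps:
$K{\left(J,a \right)} = 9$ ($K{\left(J,a \right)} = \left(-3\right)^{2} = 9$)
$\sqrt{5158 + K{\left(111,F \right)}} = \sqrt{5158 + 9} = \sqrt{5167}$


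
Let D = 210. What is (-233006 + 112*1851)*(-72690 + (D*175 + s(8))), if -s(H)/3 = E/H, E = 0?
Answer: 923442360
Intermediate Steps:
s(H) = 0 (s(H) = -0/H = -3*0 = 0)
(-233006 + 112*1851)*(-72690 + (D*175 + s(8))) = (-233006 + 112*1851)*(-72690 + (210*175 + 0)) = (-233006 + 207312)*(-72690 + (36750 + 0)) = -25694*(-72690 + 36750) = -25694*(-35940) = 923442360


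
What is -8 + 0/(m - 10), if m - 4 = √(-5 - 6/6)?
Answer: -8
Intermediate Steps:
m = 4 + I*√6 (m = 4 + √(-5 - 6/6) = 4 + √(-5 - 6*⅙) = 4 + √(-5 - 1) = 4 + √(-6) = 4 + I*√6 ≈ 4.0 + 2.4495*I)
-8 + 0/(m - 10) = -8 + 0/((4 + I*√6) - 10) = -8 + 0/(-6 + I*√6) = -8 + 0 = -8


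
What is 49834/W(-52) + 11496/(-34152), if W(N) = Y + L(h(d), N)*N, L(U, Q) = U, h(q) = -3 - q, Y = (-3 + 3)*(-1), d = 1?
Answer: 35407075/147992 ≈ 239.25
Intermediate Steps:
Y = 0 (Y = 0*(-1) = 0)
W(N) = -4*N (W(N) = 0 + (-3 - 1*1)*N = 0 + (-3 - 1)*N = 0 - 4*N = -4*N)
49834/W(-52) + 11496/(-34152) = 49834/((-4*(-52))) + 11496/(-34152) = 49834/208 + 11496*(-1/34152) = 49834*(1/208) - 479/1423 = 24917/104 - 479/1423 = 35407075/147992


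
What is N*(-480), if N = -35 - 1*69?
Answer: 49920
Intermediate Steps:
N = -104 (N = -35 - 69 = -104)
N*(-480) = -104*(-480) = 49920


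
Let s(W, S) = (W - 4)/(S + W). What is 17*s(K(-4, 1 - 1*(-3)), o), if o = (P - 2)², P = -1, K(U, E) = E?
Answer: 0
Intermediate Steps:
o = 9 (o = (-1 - 2)² = (-3)² = 9)
s(W, S) = (-4 + W)/(S + W)
17*s(K(-4, 1 - 1*(-3)), o) = 17*((-4 + (1 - 1*(-3)))/(9 + (1 - 1*(-3)))) = 17*((-4 + (1 + 3))/(9 + (1 + 3))) = 17*((-4 + 4)/(9 + 4)) = 17*(0/13) = 17*((1/13)*0) = 17*0 = 0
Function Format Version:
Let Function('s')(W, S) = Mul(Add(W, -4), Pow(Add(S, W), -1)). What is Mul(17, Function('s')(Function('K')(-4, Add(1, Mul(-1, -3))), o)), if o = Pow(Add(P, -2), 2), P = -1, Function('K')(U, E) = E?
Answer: 0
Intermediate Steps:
o = 9 (o = Pow(Add(-1, -2), 2) = Pow(-3, 2) = 9)
Function('s')(W, S) = Mul(Pow(Add(S, W), -1), Add(-4, W)) (Function('s')(W, S) = Mul(Add(-4, W), Pow(Add(S, W), -1)) = Mul(Pow(Add(S, W), -1), Add(-4, W)))
Mul(17, Function('s')(Function('K')(-4, Add(1, Mul(-1, -3))), o)) = Mul(17, Mul(Pow(Add(9, Add(1, Mul(-1, -3))), -1), Add(-4, Add(1, Mul(-1, -3))))) = Mul(17, Mul(Pow(Add(9, Add(1, 3)), -1), Add(-4, Add(1, 3)))) = Mul(17, Mul(Pow(Add(9, 4), -1), Add(-4, 4))) = Mul(17, Mul(Pow(13, -1), 0)) = Mul(17, Mul(Rational(1, 13), 0)) = Mul(17, 0) = 0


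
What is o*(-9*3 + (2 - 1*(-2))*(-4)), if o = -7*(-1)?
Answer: -301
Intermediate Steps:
o = 7
o*(-9*3 + (2 - 1*(-2))*(-4)) = 7*(-9*3 + (2 - 1*(-2))*(-4)) = 7*(-27 + (2 + 2)*(-4)) = 7*(-27 + 4*(-4)) = 7*(-27 - 16) = 7*(-43) = -301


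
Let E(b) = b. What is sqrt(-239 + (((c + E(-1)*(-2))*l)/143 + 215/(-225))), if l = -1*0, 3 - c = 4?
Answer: I*sqrt(53990)/15 ≈ 15.49*I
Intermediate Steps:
c = -1 (c = 3 - 1*4 = 3 - 4 = -1)
l = 0
sqrt(-239 + (((c + E(-1)*(-2))*l)/143 + 215/(-225))) = sqrt(-239 + (((-1 - 1*(-2))*0)/143 + 215/(-225))) = sqrt(-239 + (((-1 + 2)*0)*(1/143) + 215*(-1/225))) = sqrt(-239 + ((1*0)*(1/143) - 43/45)) = sqrt(-239 + (0*(1/143) - 43/45)) = sqrt(-239 + (0 - 43/45)) = sqrt(-239 - 43/45) = sqrt(-10798/45) = I*sqrt(53990)/15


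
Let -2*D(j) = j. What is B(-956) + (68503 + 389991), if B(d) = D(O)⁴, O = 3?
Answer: 7335985/16 ≈ 4.5850e+5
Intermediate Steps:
D(j) = -j/2
B(d) = 81/16 (B(d) = (-½*3)⁴ = (-3/2)⁴ = 81/16)
B(-956) + (68503 + 389991) = 81/16 + (68503 + 389991) = 81/16 + 458494 = 7335985/16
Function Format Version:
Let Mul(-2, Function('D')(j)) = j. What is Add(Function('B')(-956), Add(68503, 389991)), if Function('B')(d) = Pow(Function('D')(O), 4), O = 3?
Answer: Rational(7335985, 16) ≈ 4.5850e+5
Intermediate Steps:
Function('D')(j) = Mul(Rational(-1, 2), j)
Function('B')(d) = Rational(81, 16) (Function('B')(d) = Pow(Mul(Rational(-1, 2), 3), 4) = Pow(Rational(-3, 2), 4) = Rational(81, 16))
Add(Function('B')(-956), Add(68503, 389991)) = Add(Rational(81, 16), Add(68503, 389991)) = Add(Rational(81, 16), 458494) = Rational(7335985, 16)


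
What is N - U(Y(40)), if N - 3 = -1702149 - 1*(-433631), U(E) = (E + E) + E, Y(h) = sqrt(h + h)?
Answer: -1268515 - 12*sqrt(5) ≈ -1.2685e+6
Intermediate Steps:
Y(h) = sqrt(2)*sqrt(h) (Y(h) = sqrt(2*h) = sqrt(2)*sqrt(h))
U(E) = 3*E (U(E) = 2*E + E = 3*E)
N = -1268515 (N = 3 + (-1702149 - 1*(-433631)) = 3 + (-1702149 + 433631) = 3 - 1268518 = -1268515)
N - U(Y(40)) = -1268515 - 3*sqrt(2)*sqrt(40) = -1268515 - 3*sqrt(2)*(2*sqrt(10)) = -1268515 - 3*4*sqrt(5) = -1268515 - 12*sqrt(5)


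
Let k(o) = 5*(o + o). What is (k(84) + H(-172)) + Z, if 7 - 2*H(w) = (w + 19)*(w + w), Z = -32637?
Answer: -116219/2 ≈ -58110.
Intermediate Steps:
k(o) = 10*o (k(o) = 5*(2*o) = 10*o)
H(w) = 7/2 - w*(19 + w) (H(w) = 7/2 - (w + 19)*(w + w)/2 = 7/2 - (19 + w)*2*w/2 = 7/2 - w*(19 + w))
(k(84) + H(-172)) + Z = (10*84 + (7/2 - 1*(-172)**2 - 19*(-172))) - 32637 = (840 + (7/2 - 1*29584 + 3268)) - 32637 = (840 + (7/2 - 29584 + 3268)) - 32637 = (840 - 52625/2) - 32637 = -50945/2 - 32637 = -116219/2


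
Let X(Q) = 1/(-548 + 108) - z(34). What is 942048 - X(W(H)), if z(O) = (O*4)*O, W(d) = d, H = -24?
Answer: 416535681/440 ≈ 9.4667e+5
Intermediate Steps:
z(O) = 4*O² (z(O) = (4*O)*O = 4*O²)
X(Q) = -2034561/440 (X(Q) = 1/(-548 + 108) - 4*34² = 1/(-440) - 4*1156 = -1/440 - 1*4624 = -1/440 - 4624 = -2034561/440)
942048 - X(W(H)) = 942048 - 1*(-2034561/440) = 942048 + 2034561/440 = 416535681/440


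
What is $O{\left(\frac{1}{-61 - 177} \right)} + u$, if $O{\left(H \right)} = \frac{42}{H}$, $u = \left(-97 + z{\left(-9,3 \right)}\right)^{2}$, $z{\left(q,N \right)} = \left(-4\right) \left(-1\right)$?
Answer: $-1347$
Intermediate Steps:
$z{\left(q,N \right)} = 4$
$u = 8649$ ($u = \left(-97 + 4\right)^{2} = \left(-93\right)^{2} = 8649$)
$O{\left(\frac{1}{-61 - 177} \right)} + u = \frac{42}{\frac{1}{-61 - 177}} + 8649 = \frac{42}{\frac{1}{-238}} + 8649 = \frac{42}{- \frac{1}{238}} + 8649 = 42 \left(-238\right) + 8649 = -9996 + 8649 = -1347$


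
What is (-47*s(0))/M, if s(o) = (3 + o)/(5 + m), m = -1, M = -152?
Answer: 141/608 ≈ 0.23191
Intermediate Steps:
s(o) = 3/4 + o/4 (s(o) = (3 + o)/(5 - 1) = (3 + o)/4 = (3 + o)*(1/4) = 3/4 + o/4)
(-47*s(0))/M = -47*(3/4 + (1/4)*0)/(-152) = -47*(3/4 + 0)*(-1/152) = -47*3/4*(-1/152) = -141/4*(-1/152) = 141/608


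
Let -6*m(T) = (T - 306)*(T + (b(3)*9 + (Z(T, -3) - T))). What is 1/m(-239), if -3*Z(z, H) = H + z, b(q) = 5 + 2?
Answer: 18/234895 ≈ 7.6630e-5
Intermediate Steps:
b(q) = 7
Z(z, H) = -H/3 - z/3 (Z(z, H) = -(H + z)/3 = -H/3 - z/3)
m(T) = -(-306 + T)*(64 - T/3)/6 (m(T) = -(T - 306)*(T + (7*9 + ((-⅓*(-3) - T/3) - T)))/6 = -(-306 + T)*(T + (63 + ((1 - T/3) - T)))/6 = -(-306 + T)*(T + (63 + (1 - 4*T/3)))/6 = -(-306 + T)*(T + (64 - 4*T/3))/6 = -(-306 + T)*(64 - T/3)/6)
1/m(-239) = 1/(3264 - 83/3*(-239) + (1/18)*(-239)²) = 1/(3264 + 19837/3 + (1/18)*57121) = 1/(3264 + 19837/3 + 57121/18) = 1/(234895/18) = 18/234895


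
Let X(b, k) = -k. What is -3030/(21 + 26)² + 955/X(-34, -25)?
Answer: 406769/11045 ≈ 36.828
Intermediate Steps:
-3030/(21 + 26)² + 955/X(-34, -25) = -3030/(21 + 26)² + 955/((-1*(-25))) = -3030/(47²) + 955/25 = -3030/2209 + 955*(1/25) = -3030*1/2209 + 191/5 = -3030/2209 + 191/5 = 406769/11045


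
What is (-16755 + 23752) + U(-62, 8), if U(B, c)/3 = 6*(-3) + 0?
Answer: 6943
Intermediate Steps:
U(B, c) = -54 (U(B, c) = 3*(6*(-3) + 0) = 3*(-18 + 0) = 3*(-18) = -54)
(-16755 + 23752) + U(-62, 8) = (-16755 + 23752) - 54 = 6997 - 54 = 6943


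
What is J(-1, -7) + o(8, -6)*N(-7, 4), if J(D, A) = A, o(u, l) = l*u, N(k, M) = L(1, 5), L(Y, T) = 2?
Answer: -103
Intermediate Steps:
N(k, M) = 2
J(-1, -7) + o(8, -6)*N(-7, 4) = -7 - 6*8*2 = -7 - 48*2 = -7 - 96 = -103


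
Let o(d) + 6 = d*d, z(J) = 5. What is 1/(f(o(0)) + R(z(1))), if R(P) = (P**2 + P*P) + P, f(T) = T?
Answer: 1/49 ≈ 0.020408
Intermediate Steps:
o(d) = -6 + d**2 (o(d) = -6 + d*d = -6 + d**2)
R(P) = P + 2*P**2 (R(P) = (P**2 + P**2) + P = 2*P**2 + P = P + 2*P**2)
1/(f(o(0)) + R(z(1))) = 1/((-6 + 0**2) + 5*(1 + 2*5)) = 1/((-6 + 0) + 5*(1 + 10)) = 1/(-6 + 5*11) = 1/(-6 + 55) = 1/49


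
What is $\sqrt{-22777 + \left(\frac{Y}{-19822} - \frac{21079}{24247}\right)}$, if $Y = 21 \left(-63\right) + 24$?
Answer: $\frac{i \sqrt{5261660427309464291102}}{480624034} \approx 150.92 i$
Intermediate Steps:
$Y = -1299$ ($Y = -1323 + 24 = -1299$)
$\sqrt{-22777 + \left(\frac{Y}{-19822} - \frac{21079}{24247}\right)} = \sqrt{-22777 - \left(- \frac{1299}{19822} + \frac{21079}{24247}\right)} = \sqrt{-22777 - \frac{386331085}{480624034}} = \sqrt{- \frac{10947559953503}{480624034}} = \frac{i \sqrt{5261660427309464291102}}{480624034}$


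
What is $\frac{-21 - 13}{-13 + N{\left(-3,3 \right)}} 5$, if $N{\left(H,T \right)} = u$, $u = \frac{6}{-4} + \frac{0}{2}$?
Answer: $\frac{340}{29} \approx 11.724$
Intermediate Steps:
$u = - \frac{3}{2}$ ($u = 6 \left(- \frac{1}{4}\right) + 0 \cdot \frac{1}{2} = - \frac{3}{2} + 0 = - \frac{3}{2} \approx -1.5$)
$N{\left(H,T \right)} = - \frac{3}{2}$
$\frac{-21 - 13}{-13 + N{\left(-3,3 \right)}} 5 = \frac{-21 - 13}{-13 - \frac{3}{2}} \cdot 5 = - \frac{34}{- \frac{29}{2}} \cdot 5 = \left(-34\right) \left(- \frac{2}{29}\right) 5 = \frac{68}{29} \cdot 5 = \frac{340}{29}$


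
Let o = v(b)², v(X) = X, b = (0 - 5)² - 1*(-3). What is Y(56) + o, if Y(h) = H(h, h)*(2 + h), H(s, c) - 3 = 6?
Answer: 1306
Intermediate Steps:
H(s, c) = 9 (H(s, c) = 3 + 6 = 9)
b = 28 (b = (-5)² + 3 = 25 + 3 = 28)
o = 784 (o = 28² = 784)
Y(h) = 18 + 9*h (Y(h) = 9*(2 + h) = 18 + 9*h)
Y(56) + o = (18 + 9*56) + 784 = (18 + 504) + 784 = 522 + 784 = 1306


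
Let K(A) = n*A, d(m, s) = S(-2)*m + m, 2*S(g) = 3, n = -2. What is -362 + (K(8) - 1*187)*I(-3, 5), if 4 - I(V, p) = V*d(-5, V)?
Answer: 12877/2 ≈ 6438.5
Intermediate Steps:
S(g) = 3/2 (S(g) = (1/2)*3 = 3/2)
d(m, s) = 5*m/2 (d(m, s) = 3*m/2 + m = 5*m/2)
I(V, p) = 4 + 25*V/2 (I(V, p) = 4 - V*(5/2)*(-5) = 4 - V*(-25)/2 = 4 - (-25)*V/2 = 4 + 25*V/2)
K(A) = -2*A
-362 + (K(8) - 1*187)*I(-3, 5) = -362 + (-2*8 - 1*187)*(4 + (25/2)*(-3)) = -362 + (-16 - 187)*(4 - 75/2) = -362 - 203*(-67/2) = -362 + 13601/2 = 12877/2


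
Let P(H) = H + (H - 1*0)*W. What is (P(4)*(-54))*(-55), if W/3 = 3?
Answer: 118800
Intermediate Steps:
W = 9 (W = 3*3 = 9)
P(H) = 10*H (P(H) = H + (H - 1*0)*9 = H + (H + 0)*9 = H + H*9 = H + 9*H = 10*H)
(P(4)*(-54))*(-55) = ((10*4)*(-54))*(-55) = (40*(-54))*(-55) = -2160*(-55) = 118800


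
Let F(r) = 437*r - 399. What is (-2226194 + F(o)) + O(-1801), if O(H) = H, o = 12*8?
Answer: -2186442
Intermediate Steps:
o = 96
F(r) = -399 + 437*r
(-2226194 + F(o)) + O(-1801) = (-2226194 + (-399 + 437*96)) - 1801 = (-2226194 + (-399 + 41952)) - 1801 = (-2226194 + 41553) - 1801 = -2184641 - 1801 = -2186442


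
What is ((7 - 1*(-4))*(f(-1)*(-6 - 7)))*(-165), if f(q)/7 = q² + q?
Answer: 0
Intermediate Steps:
f(q) = 7*q + 7*q² (f(q) = 7*(q² + q) = 7*(q + q²) = 7*q + 7*q²)
((7 - 1*(-4))*(f(-1)*(-6 - 7)))*(-165) = ((7 - 1*(-4))*((7*(-1)*(1 - 1))*(-6 - 7)))*(-165) = ((7 + 4)*((7*(-1)*0)*(-13)))*(-165) = (11*(0*(-13)))*(-165) = (11*0)*(-165) = 0*(-165) = 0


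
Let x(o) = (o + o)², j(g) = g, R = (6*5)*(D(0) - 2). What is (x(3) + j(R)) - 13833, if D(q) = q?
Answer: -13857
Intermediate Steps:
R = -60 (R = (6*5)*(0 - 2) = 30*(-2) = -60)
x(o) = 4*o² (x(o) = (2*o)² = 4*o²)
(x(3) + j(R)) - 13833 = (4*3² - 60) - 13833 = (4*9 - 60) - 13833 = (36 - 60) - 13833 = -24 - 13833 = -13857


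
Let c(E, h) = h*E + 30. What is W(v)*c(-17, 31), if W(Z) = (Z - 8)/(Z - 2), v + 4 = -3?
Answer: -2485/3 ≈ -828.33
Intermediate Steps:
v = -7 (v = -4 - 3 = -7)
W(Z) = (-8 + Z)/(-2 + Z)
c(E, h) = 30 + E*h (c(E, h) = E*h + 30 = 30 + E*h)
W(v)*c(-17, 31) = ((-8 - 7)/(-2 - 7))*(30 - 17*31) = (-15/(-9))*(30 - 527) = -⅑*(-15)*(-497) = (5/3)*(-497) = -2485/3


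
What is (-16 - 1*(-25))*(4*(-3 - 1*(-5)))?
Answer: 72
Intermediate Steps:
(-16 - 1*(-25))*(4*(-3 - 1*(-5))) = (-16 + 25)*(4*(-3 + 5)) = 9*(4*2) = 9*8 = 72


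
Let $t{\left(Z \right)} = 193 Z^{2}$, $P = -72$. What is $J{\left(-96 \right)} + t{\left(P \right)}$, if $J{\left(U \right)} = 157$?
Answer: $1000669$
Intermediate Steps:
$J{\left(-96 \right)} + t{\left(P \right)} = 157 + 193 \left(-72\right)^{2} = 157 + 193 \cdot 5184 = 157 + 1000512 = 1000669$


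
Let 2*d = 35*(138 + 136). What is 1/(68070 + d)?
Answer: 1/72865 ≈ 1.3724e-5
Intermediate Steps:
d = 4795 (d = (35*(138 + 136))/2 = (35*274)/2 = (½)*9590 = 4795)
1/(68070 + d) = 1/(68070 + 4795) = 1/72865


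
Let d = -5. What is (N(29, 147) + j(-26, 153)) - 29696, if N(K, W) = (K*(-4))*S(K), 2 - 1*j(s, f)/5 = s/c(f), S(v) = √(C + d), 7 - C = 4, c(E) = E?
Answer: -4541828/153 - 116*I*√2 ≈ -29685.0 - 164.05*I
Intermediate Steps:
C = 3 (C = 7 - 1*4 = 7 - 4 = 3)
S(v) = I*√2 (S(v) = √(3 - 5) = √(-2) = I*√2)
j(s, f) = 10 - 5*s/f
N(K, W) = -4*I*K*√2 (N(K, W) = (K*(-4))*(I*√2) = (-4*K)*(I*√2) = -4*I*K*√2)
(N(29, 147) + j(-26, 153)) - 29696 = (-4*I*29*√2 + (10 - 5*(-26)/153)) - 29696 = (-116*I*√2 + (10 - 5*(-26)*1/153)) - 29696 = (-116*I*√2 + (10 + 130/153)) - 29696 = (-116*I*√2 + 1660/153) - 29696 = (1660/153 - 116*I*√2) - 29696 = -4541828/153 - 116*I*√2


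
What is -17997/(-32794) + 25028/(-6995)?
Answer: -694879217/229394030 ≈ -3.0292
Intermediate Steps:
-17997/(-32794) + 25028/(-6995) = -17997*(-1/32794) + 25028*(-1/6995) = 17997/32794 - 25028/6995 = -694879217/229394030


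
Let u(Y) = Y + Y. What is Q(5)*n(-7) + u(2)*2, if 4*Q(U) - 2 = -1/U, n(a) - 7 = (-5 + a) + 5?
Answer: 8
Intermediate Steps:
n(a) = 7 + a (n(a) = 7 + ((-5 + a) + 5) = 7 + a)
u(Y) = 2*Y
Q(U) = ½ - 1/(4*U) (Q(U) = ½ + (-1/U)/4 = ½ - 1/(4*U))
Q(5)*n(-7) + u(2)*2 = ((¼)*(-1 + 2*5)/5)*(7 - 7) + (2*2)*2 = ((¼)*(⅕)*(-1 + 10))*0 + 4*2 = ((¼)*(⅕)*9)*0 + 8 = (9/20)*0 + 8 = 0 + 8 = 8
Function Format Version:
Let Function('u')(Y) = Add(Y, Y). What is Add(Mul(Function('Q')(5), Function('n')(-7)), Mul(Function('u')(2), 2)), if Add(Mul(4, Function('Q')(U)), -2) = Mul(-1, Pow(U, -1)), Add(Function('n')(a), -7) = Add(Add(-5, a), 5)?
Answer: 8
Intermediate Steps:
Function('n')(a) = Add(7, a) (Function('n')(a) = Add(7, Add(Add(-5, a), 5)) = Add(7, a))
Function('u')(Y) = Mul(2, Y)
Function('Q')(U) = Add(Rational(1, 2), Mul(Rational(-1, 4), Pow(U, -1))) (Function('Q')(U) = Add(Rational(1, 2), Mul(Rational(1, 4), Mul(-1, Pow(U, -1)))) = Add(Rational(1, 2), Mul(Rational(-1, 4), Pow(U, -1))))
Add(Mul(Function('Q')(5), Function('n')(-7)), Mul(Function('u')(2), 2)) = Add(Mul(Mul(Rational(1, 4), Pow(5, -1), Add(-1, Mul(2, 5))), Add(7, -7)), Mul(Mul(2, 2), 2)) = Add(Mul(Mul(Rational(1, 4), Rational(1, 5), Add(-1, 10)), 0), Mul(4, 2)) = Add(Mul(Mul(Rational(1, 4), Rational(1, 5), 9), 0), 8) = Add(Mul(Rational(9, 20), 0), 8) = Add(0, 8) = 8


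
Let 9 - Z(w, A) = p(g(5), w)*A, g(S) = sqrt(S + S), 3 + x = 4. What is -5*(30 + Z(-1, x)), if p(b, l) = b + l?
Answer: -200 + 5*sqrt(10) ≈ -184.19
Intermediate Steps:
x = 1 (x = -3 + 4 = 1)
g(S) = sqrt(2)*sqrt(S) (g(S) = sqrt(2*S) = sqrt(2)*sqrt(S))
Z(w, A) = 9 - A*(w + sqrt(10)) (Z(w, A) = 9 - (sqrt(2)*sqrt(5) + w)*A = 9 - (sqrt(10) + w)*A = 9 - (w + sqrt(10))*A = 9 - A*(w + sqrt(10)))
-5*(30 + Z(-1, x)) = -5*(30 + (9 - 1*1*(-1 + sqrt(10)))) = -5*(30 + (9 + (1 - sqrt(10)))) = -5*(30 + (10 - sqrt(10))) = -5*(40 - sqrt(10)) = -200 + 5*sqrt(10)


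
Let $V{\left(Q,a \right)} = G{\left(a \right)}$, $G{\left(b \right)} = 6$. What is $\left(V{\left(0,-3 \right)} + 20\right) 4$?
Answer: $104$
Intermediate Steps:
$V{\left(Q,a \right)} = 6$
$\left(V{\left(0,-3 \right)} + 20\right) 4 = \left(6 + 20\right) 4 = 26 \cdot 4 = 104$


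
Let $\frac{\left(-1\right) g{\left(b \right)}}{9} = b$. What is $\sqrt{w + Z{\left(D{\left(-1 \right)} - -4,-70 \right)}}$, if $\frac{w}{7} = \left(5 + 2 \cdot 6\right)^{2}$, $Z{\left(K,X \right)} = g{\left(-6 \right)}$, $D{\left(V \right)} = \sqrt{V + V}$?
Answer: $\sqrt{2077} \approx 45.574$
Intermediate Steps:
$g{\left(b \right)} = - 9 b$
$D{\left(V \right)} = \sqrt{2} \sqrt{V}$ ($D{\left(V \right)} = \sqrt{2 V} = \sqrt{2} \sqrt{V}$)
$Z{\left(K,X \right)} = 54$ ($Z{\left(K,X \right)} = \left(-9\right) \left(-6\right) = 54$)
$w = 2023$ ($w = 7 \left(5 + 2 \cdot 6\right)^{2} = 7 \left(5 + 12\right)^{2} = 7 \cdot 17^{2} = 7 \cdot 289 = 2023$)
$\sqrt{w + Z{\left(D{\left(-1 \right)} - -4,-70 \right)}} = \sqrt{2023 + 54} = \sqrt{2077}$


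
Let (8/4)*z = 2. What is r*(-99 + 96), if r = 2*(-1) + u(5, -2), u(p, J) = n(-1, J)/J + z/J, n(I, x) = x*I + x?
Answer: 15/2 ≈ 7.5000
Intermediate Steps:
z = 1 (z = (1/2)*2 = 1)
n(I, x) = x + I*x (n(I, x) = I*x + x = x + I*x)
u(p, J) = 1/J (u(p, J) = (J*(1 - 1))/J + 1/J = (J*0)/J + 1/J = 0/J + 1/J = 0 + 1/J = 1/J)
r = -5/2 (r = 2*(-1) + 1/(-2) = -2 - 1/2 = -5/2 ≈ -2.5000)
r*(-99 + 96) = -5*(-99 + 96)/2 = -5/2*(-3) = 15/2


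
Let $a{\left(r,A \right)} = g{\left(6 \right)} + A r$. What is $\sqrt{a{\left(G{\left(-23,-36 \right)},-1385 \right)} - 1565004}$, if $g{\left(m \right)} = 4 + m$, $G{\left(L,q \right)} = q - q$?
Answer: $i \sqrt{1564994} \approx 1251.0 i$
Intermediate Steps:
$G{\left(L,q \right)} = 0$
$a{\left(r,A \right)} = 10 + A r$ ($a{\left(r,A \right)} = \left(4 + 6\right) + A r = 10 + A r$)
$\sqrt{a{\left(G{\left(-23,-36 \right)},-1385 \right)} - 1565004} = \sqrt{\left(10 - 0\right) - 1565004} = \sqrt{\left(10 + 0\right) - 1565004} = \sqrt{10 - 1565004} = \sqrt{-1564994} = i \sqrt{1564994}$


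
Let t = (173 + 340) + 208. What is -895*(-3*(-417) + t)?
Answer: -1764940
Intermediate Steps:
t = 721 (t = 513 + 208 = 721)
-895*(-3*(-417) + t) = -895*(-3*(-417) + 721) = -895*(1251 + 721) = -895*1972 = -1764940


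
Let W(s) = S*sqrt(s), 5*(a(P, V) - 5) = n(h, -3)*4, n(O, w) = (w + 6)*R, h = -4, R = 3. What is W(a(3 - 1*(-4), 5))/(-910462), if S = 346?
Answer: -173*sqrt(305)/2276155 ≈ -0.0013274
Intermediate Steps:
n(O, w) = 18 + 3*w (n(O, w) = (w + 6)*3 = (6 + w)*3 = 18 + 3*w)
a(P, V) = 61/5 (a(P, V) = 5 + ((18 + 3*(-3))*4)/5 = 5 + ((18 - 9)*4)/5 = 5 + (9*4)/5 = 5 + (1/5)*36 = 5 + 36/5 = 61/5)
W(s) = 346*sqrt(s)
W(a(3 - 1*(-4), 5))/(-910462) = (346*sqrt(61/5))/(-910462) = (346*(sqrt(305)/5))*(-1/910462) = (346*sqrt(305)/5)*(-1/910462) = -173*sqrt(305)/2276155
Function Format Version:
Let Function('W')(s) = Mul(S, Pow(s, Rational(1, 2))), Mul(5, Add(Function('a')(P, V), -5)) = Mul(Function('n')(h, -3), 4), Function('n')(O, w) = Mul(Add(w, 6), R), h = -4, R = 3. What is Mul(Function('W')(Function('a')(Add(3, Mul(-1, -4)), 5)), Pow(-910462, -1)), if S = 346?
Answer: Mul(Rational(-173, 2276155), Pow(305, Rational(1, 2))) ≈ -0.0013274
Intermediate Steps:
Function('n')(O, w) = Add(18, Mul(3, w)) (Function('n')(O, w) = Mul(Add(w, 6), 3) = Mul(Add(6, w), 3) = Add(18, Mul(3, w)))
Function('a')(P, V) = Rational(61, 5) (Function('a')(P, V) = Add(5, Mul(Rational(1, 5), Mul(Add(18, Mul(3, -3)), 4))) = Add(5, Mul(Rational(1, 5), Mul(Add(18, -9), 4))) = Add(5, Mul(Rational(1, 5), Mul(9, 4))) = Add(5, Mul(Rational(1, 5), 36)) = Add(5, Rational(36, 5)) = Rational(61, 5))
Function('W')(s) = Mul(346, Pow(s, Rational(1, 2)))
Mul(Function('W')(Function('a')(Add(3, Mul(-1, -4)), 5)), Pow(-910462, -1)) = Mul(Mul(346, Pow(Rational(61, 5), Rational(1, 2))), Pow(-910462, -1)) = Mul(Mul(346, Mul(Rational(1, 5), Pow(305, Rational(1, 2)))), Rational(-1, 910462)) = Mul(Mul(Rational(346, 5), Pow(305, Rational(1, 2))), Rational(-1, 910462)) = Mul(Rational(-173, 2276155), Pow(305, Rational(1, 2)))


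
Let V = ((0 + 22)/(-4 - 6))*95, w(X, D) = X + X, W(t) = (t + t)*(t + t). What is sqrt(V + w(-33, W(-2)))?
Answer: 5*I*sqrt(11) ≈ 16.583*I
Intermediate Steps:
W(t) = 4*t**2 (W(t) = (2*t)*(2*t) = 4*t**2)
w(X, D) = 2*X
V = -209 (V = (22/(-10))*95 = (22*(-1/10))*95 = -11/5*95 = -209)
sqrt(V + w(-33, W(-2))) = sqrt(-209 + 2*(-33)) = sqrt(-209 - 66) = sqrt(-275) = 5*I*sqrt(11)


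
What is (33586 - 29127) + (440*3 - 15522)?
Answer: -9743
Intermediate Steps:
(33586 - 29127) + (440*3 - 15522) = 4459 + (1320 - 15522) = 4459 - 14202 = -9743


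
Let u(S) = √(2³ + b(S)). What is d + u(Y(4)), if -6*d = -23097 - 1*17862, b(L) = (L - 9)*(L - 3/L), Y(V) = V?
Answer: 13653/2 + I*√33/2 ≈ 6826.5 + 2.8723*I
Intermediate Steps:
b(L) = (-9 + L)*(L - 3/L)
d = 13653/2 (d = -(-23097 - 1*17862)/6 = -(-23097 - 17862)/6 = -⅙*(-40959) = 13653/2 ≈ 6826.5)
u(S) = √(5 + S² - 9*S + 27/S) (u(S) = √(2³ + (-3 + S² - 9*S + 27/S)) = √(8 + (-3 + S² - 9*S + 27/S)) = √(5 + S² - 9*S + 27/S))
d + u(Y(4)) = 13653/2 + √(5 + 4² - 9*4 + 27/4) = 13653/2 + √(5 + 16 - 36 + 27*(¼)) = 13653/2 + √(5 + 16 - 36 + 27/4) = 13653/2 + √(-33/4) = 13653/2 + I*√33/2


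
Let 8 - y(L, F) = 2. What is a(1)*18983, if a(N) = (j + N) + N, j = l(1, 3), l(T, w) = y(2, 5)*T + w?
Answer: 208813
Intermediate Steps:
y(L, F) = 6 (y(L, F) = 8 - 1*2 = 8 - 2 = 6)
l(T, w) = w + 6*T (l(T, w) = 6*T + w = w + 6*T)
j = 9 (j = 3 + 6*1 = 3 + 6 = 9)
a(N) = 9 + 2*N (a(N) = (9 + N) + N = 9 + 2*N)
a(1)*18983 = (9 + 2*1)*18983 = (9 + 2)*18983 = 11*18983 = 208813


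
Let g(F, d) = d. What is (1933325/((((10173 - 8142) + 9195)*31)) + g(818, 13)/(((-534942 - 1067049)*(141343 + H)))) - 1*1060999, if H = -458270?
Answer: -4806778797278747681345/4530450986201178 ≈ -1.0610e+6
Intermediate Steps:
(1933325/((((10173 - 8142) + 9195)*31)) + g(818, 13)/(((-534942 - 1067049)*(141343 + H)))) - 1*1060999 = (1933325/((((10173 - 8142) + 9195)*31)) + 13/(((-534942 - 1067049)*(141343 - 458270)))) - 1*1060999 = (1933325/(((2031 + 9195)*31)) + 13/((-1601991*(-316927)))) - 1060999 = (1933325/((11226*31)) + 13/507714201657) - 1060999 = (1933325/348006 + 13*(1/507714201657)) - 1060999 = (1933325*(1/348006) + 1/39054938589) - 1060999 = (1933325/348006 + 1/39054938589) - 1060999 = 25168629715975477/4530450986201178 - 1060999 = -4806778797278747681345/4530450986201178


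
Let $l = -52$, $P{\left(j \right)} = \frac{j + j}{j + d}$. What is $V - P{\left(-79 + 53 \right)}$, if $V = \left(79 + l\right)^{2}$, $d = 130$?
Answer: $\frac{1459}{2} \approx 729.5$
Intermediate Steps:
$P{\left(j \right)} = \frac{2 j}{130 + j}$ ($P{\left(j \right)} = \frac{j + j}{j + 130} = \frac{2 j}{130 + j}$)
$V = 729$ ($V = \left(79 - 52\right)^{2} = 27^{2} = 729$)
$V - P{\left(-79 + 53 \right)} = 729 - \frac{2 \left(-79 + 53\right)}{130 + \left(-79 + 53\right)} = 729 - 2 \left(-26\right) \frac{1}{130 - 26} = 729 - 2 \left(-26\right) \frac{1}{104} = 729 - - \frac{1}{2} = 729 + \frac{1}{2} = \frac{1459}{2}$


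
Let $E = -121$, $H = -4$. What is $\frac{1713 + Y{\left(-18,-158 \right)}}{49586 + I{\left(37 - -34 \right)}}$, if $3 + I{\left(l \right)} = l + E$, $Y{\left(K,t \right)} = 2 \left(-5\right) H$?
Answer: $\frac{1753}{49533} \approx 0.035391$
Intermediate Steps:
$Y{\left(K,t \right)} = 40$ ($Y{\left(K,t \right)} = 2 \left(-5\right) \left(-4\right) = \left(-10\right) \left(-4\right) = 40$)
$I{\left(l \right)} = -124 + l$ ($I{\left(l \right)} = -3 + \left(l - 121\right) = -3 + \left(-121 + l\right) = -124 + l$)
$\frac{1713 + Y{\left(-18,-158 \right)}}{49586 + I{\left(37 - -34 \right)}} = \frac{1713 + 40}{49586 + \left(-124 + \left(37 - -34\right)\right)} = \frac{1753}{49586 + \left(-124 + \left(37 + 34\right)\right)} = \frac{1753}{49586 + \left(-124 + 71\right)} = \frac{1753}{49586 - 53} = \frac{1753}{49533}$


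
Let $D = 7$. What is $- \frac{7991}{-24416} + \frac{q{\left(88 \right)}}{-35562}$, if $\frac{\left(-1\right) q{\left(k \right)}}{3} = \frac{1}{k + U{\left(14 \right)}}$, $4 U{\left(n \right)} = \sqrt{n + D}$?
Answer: $\frac{5867445225995}{17927558873056} - \frac{2 \sqrt{21}}{734254541} \approx 0.32729$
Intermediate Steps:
$U{\left(n \right)} = \frac{\sqrt{7 + n}}{4}$ ($U{\left(n \right)} = \frac{\sqrt{n + 7}}{4} = \frac{\sqrt{7 + n}}{4}$)
$q{\left(k \right)} = - \frac{3}{k + \frac{\sqrt{21}}{4}}$ ($q{\left(k \right)} = - \frac{3}{k + \frac{\sqrt{7 + 14}}{4}} = - \frac{3}{k + \frac{\sqrt{21}}{4}}$)
$- \frac{7991}{-24416} + \frac{q{\left(88 \right)}}{-35562} = - \frac{7991}{-24416} + \frac{\left(-12\right) \frac{1}{\sqrt{21} + 4 \cdot 88}}{-35562} = \left(-7991\right) \left(- \frac{1}{24416}\right) + - \frac{12}{\sqrt{21} + 352} \left(- \frac{1}{35562}\right) = \frac{7991}{24416} + - \frac{12}{352 + \sqrt{21}} \left(- \frac{1}{35562}\right) = \frac{7991}{24416} + \frac{2}{5927 \left(352 + \sqrt{21}\right)}$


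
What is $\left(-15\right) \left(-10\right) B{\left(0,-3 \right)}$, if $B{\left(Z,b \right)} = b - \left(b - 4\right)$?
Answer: $600$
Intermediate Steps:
$B{\left(Z,b \right)} = 4$ ($B{\left(Z,b \right)} = b - \left(b - 4\right) = b - \left(-4 + b\right) = 4$)
$\left(-15\right) \left(-10\right) B{\left(0,-3 \right)} = \left(-15\right) \left(-10\right) 4 = 150 \cdot 4 = 600$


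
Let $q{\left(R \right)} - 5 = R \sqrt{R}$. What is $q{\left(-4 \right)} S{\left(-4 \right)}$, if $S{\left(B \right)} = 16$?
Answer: $80 - 128 i \approx 80.0 - 128.0 i$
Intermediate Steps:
$q{\left(R \right)} = 5 + R^{\frac{3}{2}}$ ($q{\left(R \right)} = 5 + R \sqrt{R} = 5 + R^{\frac{3}{2}}$)
$q{\left(-4 \right)} S{\left(-4 \right)} = \left(5 + \left(-4\right)^{\frac{3}{2}}\right) 16 = \left(5 - 8 i\right) 16 = 80 - 128 i$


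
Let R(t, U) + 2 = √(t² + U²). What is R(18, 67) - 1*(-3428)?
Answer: 3426 + √4813 ≈ 3495.4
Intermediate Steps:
R(t, U) = -2 + √(U² + t²) (R(t, U) = -2 + √(t² + U²) = -2 + √(U² + t²))
R(18, 67) - 1*(-3428) = (-2 + √(67² + 18²)) - 1*(-3428) = (-2 + √(4489 + 324)) + 3428 = (-2 + √4813) + 3428 = 3426 + √4813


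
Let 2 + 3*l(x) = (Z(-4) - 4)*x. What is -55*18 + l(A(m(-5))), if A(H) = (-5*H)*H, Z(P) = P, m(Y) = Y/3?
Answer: -25748/27 ≈ -953.63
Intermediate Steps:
m(Y) = Y/3 (m(Y) = Y*(⅓) = Y/3)
A(H) = -5*H²
l(x) = -⅔ - 8*x/3 (l(x) = -⅔ + ((-4 - 4)*x)/3 = -⅔ + (-8*x)/3 = -⅔ - 8*x/3)
-55*18 + l(A(m(-5))) = -55*18 + (-⅔ - (-40)*((⅓)*(-5))²/3) = -990 + (-⅔ - (-40)*(-5/3)²/3) = -990 + (-⅔ - (-40)*25/(3*9)) = -990 + (-⅔ - 8/3*(-125/9)) = -990 + (-⅔ + 1000/27) = -990 + 982/27 = -25748/27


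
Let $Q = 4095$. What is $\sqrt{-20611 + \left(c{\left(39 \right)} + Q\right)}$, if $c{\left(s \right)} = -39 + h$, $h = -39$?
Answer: $i \sqrt{16594} \approx 128.82 i$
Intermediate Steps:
$c{\left(s \right)} = -78$ ($c{\left(s \right)} = -39 - 39 = -78$)
$\sqrt{-20611 + \left(c{\left(39 \right)} + Q\right)} = \sqrt{-20611 + \left(-78 + 4095\right)} = \sqrt{-20611 + 4017} = \sqrt{-16594} = i \sqrt{16594}$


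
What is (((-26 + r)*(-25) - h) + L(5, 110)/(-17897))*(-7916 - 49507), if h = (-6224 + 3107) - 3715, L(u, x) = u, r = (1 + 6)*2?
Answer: -7329552054777/17897 ≈ -4.0954e+8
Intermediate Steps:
r = 14 (r = 7*2 = 14)
h = -6832 (h = -3117 - 3715 = -6832)
(((-26 + r)*(-25) - h) + L(5, 110)/(-17897))*(-7916 - 49507) = (((-26 + 14)*(-25) - 1*(-6832)) + 5/(-17897))*(-7916 - 49507) = ((-12*(-25) + 6832) + 5*(-1/17897))*(-57423) = ((300 + 6832) - 5/17897)*(-57423) = (7132 - 5/17897)*(-57423) = (127641399/17897)*(-57423) = -7329552054777/17897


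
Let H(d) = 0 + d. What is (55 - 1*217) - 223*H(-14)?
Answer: 2960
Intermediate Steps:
H(d) = d
(55 - 1*217) - 223*H(-14) = (55 - 1*217) - 223*(-14) = (55 - 217) + 3122 = -162 + 3122 = 2960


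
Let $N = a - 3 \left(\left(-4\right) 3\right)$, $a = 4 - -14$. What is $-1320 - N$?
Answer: $-1374$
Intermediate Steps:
$a = 18$ ($a = 4 + 14 = 18$)
$N = 54$ ($N = 18 - 3 \left(\left(-4\right) 3\right) = 18 - -36 = 18 + 36 = 54$)
$-1320 - N = -1320 - 54 = -1374$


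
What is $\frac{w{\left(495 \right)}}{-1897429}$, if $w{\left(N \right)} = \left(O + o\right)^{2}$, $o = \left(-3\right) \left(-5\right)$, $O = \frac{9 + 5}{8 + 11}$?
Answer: $- \frac{89401}{684971869} \approx -0.00013052$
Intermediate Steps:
$O = \frac{14}{19} \approx 0.73684$
$o = 15$
$w{\left(N \right)} = \frac{89401}{361}$ ($w{\left(N \right)} = \left(\frac{14}{19} + 15\right)^{2} = \left(\frac{299}{19}\right)^{2} = \frac{89401}{361}$)
$\frac{w{\left(495 \right)}}{-1897429} = \frac{89401}{361 \left(-1897429\right)} = \frac{89401}{361} \left(- \frac{1}{1897429}\right) = - \frac{89401}{684971869}$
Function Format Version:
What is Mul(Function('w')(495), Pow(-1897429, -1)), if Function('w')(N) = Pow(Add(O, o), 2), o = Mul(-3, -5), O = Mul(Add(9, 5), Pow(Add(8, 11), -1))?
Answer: Rational(-89401, 684971869) ≈ -0.00013052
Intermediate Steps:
O = Rational(14, 19) (O = Mul(14, Pow(19, -1)) = Mul(14, Rational(1, 19)) = Rational(14, 19) ≈ 0.73684)
o = 15
Function('w')(N) = Rational(89401, 361) (Function('w')(N) = Pow(Add(Rational(14, 19), 15), 2) = Pow(Rational(299, 19), 2) = Rational(89401, 361))
Mul(Function('w')(495), Pow(-1897429, -1)) = Mul(Rational(89401, 361), Pow(-1897429, -1)) = Mul(Rational(89401, 361), Rational(-1, 1897429)) = Rational(-89401, 684971869)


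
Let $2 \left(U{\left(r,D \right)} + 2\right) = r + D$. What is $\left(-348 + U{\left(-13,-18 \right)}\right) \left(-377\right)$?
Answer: $\frac{275587}{2} \approx 1.3779 \cdot 10^{5}$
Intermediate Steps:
$U{\left(r,D \right)} = -2 + \frac{D}{2} + \frac{r}{2}$ ($U{\left(r,D \right)} = -2 + \frac{r + D}{2} = -2 + \frac{D + r}{2} = -2 + \left(\frac{D}{2} + \frac{r}{2}\right) = -2 + \frac{D}{2} + \frac{r}{2}$)
$\left(-348 + U{\left(-13,-18 \right)}\right) \left(-377\right) = \left(-348 + \left(-2 + \frac{1}{2} \left(-18\right) + \frac{1}{2} \left(-13\right)\right)\right) \left(-377\right) = \left(-348 - \frac{35}{2}\right) \left(-377\right) = \left(- \frac{731}{2}\right) \left(-377\right) = \frac{275587}{2}$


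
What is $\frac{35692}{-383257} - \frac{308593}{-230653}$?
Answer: $\frac{110037960525}{88399376821} \approx 1.2448$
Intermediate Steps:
$\frac{35692}{-383257} - \frac{308593}{-230653} = 35692 \left(- \frac{1}{383257}\right) - - \frac{308593}{230653} = - \frac{35692}{383257} + \frac{308593}{230653} = \frac{110037960525}{88399376821}$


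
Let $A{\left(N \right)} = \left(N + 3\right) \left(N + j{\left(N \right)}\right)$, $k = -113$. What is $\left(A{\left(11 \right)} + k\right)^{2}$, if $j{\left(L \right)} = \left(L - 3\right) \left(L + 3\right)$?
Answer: $2588881$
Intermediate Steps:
$j{\left(L \right)} = \left(-3 + L\right) \left(3 + L\right)$
$A{\left(N \right)} = \left(3 + N\right) \left(-9 + N + N^{2}\right)$ ($A{\left(N \right)} = \left(N + 3\right) \left(N + \left(-9 + N^{2}\right)\right) = \left(3 + N\right) \left(-9 + N + N^{2}\right)$)
$\left(A{\left(11 \right)} + k\right)^{2} = \left(\left(-27 + 11^{3} - 66 + 4 \cdot 11^{2}\right) - 113\right)^{2} = \left(\left(-27 + 1331 - 66 + 4 \cdot 121\right) - 113\right)^{2} = \left(\left(-27 + 1331 - 66 + 484\right) - 113\right)^{2} = \left(1722 - 113\right)^{2} = 1609^{2} = 2588881$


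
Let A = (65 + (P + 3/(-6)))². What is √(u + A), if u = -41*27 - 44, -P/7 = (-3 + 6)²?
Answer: I*√4595/2 ≈ 33.893*I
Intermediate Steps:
P = -63 (P = -7*(-3 + 6)² = -7*3² = -7*9 = -63)
A = 9/4 (A = (65 + (-63 + 3/(-6)))² = (65 + (-63 + 3*(-⅙)))² = (65 + (-63 - ½))² = (65 - 127/2)² = (3/2)² = 9/4 ≈ 2.2500)
u = -1151 (u = -1107 - 44 = -1151)
√(u + A) = √(-1151 + 9/4) = √(-4595/4) = I*√4595/2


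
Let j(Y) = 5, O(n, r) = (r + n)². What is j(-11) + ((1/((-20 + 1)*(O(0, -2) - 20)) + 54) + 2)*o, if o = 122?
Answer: 1039285/152 ≈ 6837.4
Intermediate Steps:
O(n, r) = (n + r)²
j(-11) + ((1/((-20 + 1)*(O(0, -2) - 20)) + 54) + 2)*o = 5 + ((1/((-20 + 1)*((0 - 2)² - 20)) + 54) + 2)*122 = 5 + ((1/(-19*((-2)² - 20)) + 54) + 2)*122 = 5 + ((1/(-19*(4 - 20)) + 54) + 2)*122 = 5 + ((1/(-19*(-16)) + 54) + 2)*122 = 5 + ((1/304 + 54) + 2)*122 = 5 + (16417/304 + 2)*122 = 5 + (17025/304)*122 = 5 + 1038525/152 = 1039285/152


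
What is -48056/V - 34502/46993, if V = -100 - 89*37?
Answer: 2141230322/159447249 ≈ 13.429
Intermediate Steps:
V = -3393 (V = -100 - 3293 = -3393)
-48056/V - 34502/46993 = -48056/(-3393) - 34502/46993 = -48056*(-1/3393) - 34502*1/46993 = 48056/3393 - 34502/46993 = 2141230322/159447249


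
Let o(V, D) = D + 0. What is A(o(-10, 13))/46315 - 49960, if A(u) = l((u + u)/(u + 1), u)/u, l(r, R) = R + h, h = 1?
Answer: -30080666186/602095 ≈ -49960.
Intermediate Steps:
l(r, R) = 1 + R (l(r, R) = R + 1 = 1 + R)
o(V, D) = D
A(u) = (1 + u)/u
A(o(-10, 13))/46315 - 49960 = ((1 + 13)/13)/46315 - 49960 = ((1/13)*14)*(1/46315) - 49960 = (14/13)*(1/46315) - 49960 = 14/602095 - 49960 = -30080666186/602095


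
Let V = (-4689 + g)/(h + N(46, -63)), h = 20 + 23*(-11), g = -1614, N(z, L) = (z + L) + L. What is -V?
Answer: -6303/313 ≈ -20.137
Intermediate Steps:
N(z, L) = z + 2*L (N(z, L) = (L + z) + L = z + 2*L)
h = -233 (h = 20 - 253 = -233)
V = 6303/313 (V = (-4689 - 1614)/(-233 + (46 + 2*(-63))) = -6303/(-233 + (46 - 126)) = -6303/(-233 - 80) = -6303/(-313) = -6303*(-1/313) = 6303/313 ≈ 20.137)
-V = -1*6303/313 = -6303/313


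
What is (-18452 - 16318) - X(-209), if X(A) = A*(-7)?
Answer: -36233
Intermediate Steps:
X(A) = -7*A
(-18452 - 16318) - X(-209) = (-18452 - 16318) - (-7)*(-209) = -34770 - 1*1463 = -34770 - 1463 = -36233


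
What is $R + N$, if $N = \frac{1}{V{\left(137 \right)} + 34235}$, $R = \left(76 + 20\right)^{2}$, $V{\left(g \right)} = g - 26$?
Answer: $\frac{316532737}{34346} \approx 9216.0$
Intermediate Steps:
$V{\left(g \right)} = -26 + g$ ($V{\left(g \right)} = g - 26 = -26 + g$)
$R = 9216$ ($R = 96^{2} = 9216$)
$N = \frac{1}{34346}$ ($N = \frac{1}{\left(-26 + 137\right) + 34235} = \frac{1}{111 + 34235} = \frac{1}{34346} \approx 2.9115 \cdot 10^{-5}$)
$R + N = 9216 + \frac{1}{34346} = \frac{316532737}{34346}$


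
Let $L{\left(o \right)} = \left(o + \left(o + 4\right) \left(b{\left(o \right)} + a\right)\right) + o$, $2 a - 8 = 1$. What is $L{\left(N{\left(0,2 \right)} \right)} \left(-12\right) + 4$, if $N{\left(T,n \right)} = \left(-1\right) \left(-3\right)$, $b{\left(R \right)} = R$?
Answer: $-698$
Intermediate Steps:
$a = \frac{9}{2}$ ($a = 4 + \frac{1}{2} \cdot 1 = 4 + \frac{1}{2} = \frac{9}{2} \approx 4.5$)
$N{\left(T,n \right)} = 3$
$L{\left(o \right)} = 2 o + \left(4 + o\right) \left(\frac{9}{2} + o\right)$ ($L{\left(o \right)} = \left(o + \left(o + 4\right) \left(o + \frac{9}{2}\right)\right) + o = \left(o + \left(4 + o\right) \left(\frac{9}{2} + o\right)\right) + o = 2 o + \left(4 + o\right) \left(\frac{9}{2} + o\right)$)
$L{\left(N{\left(0,2 \right)} \right)} \left(-12\right) + 4 = \left(18 + 3^{2} + \frac{21}{2} \cdot 3\right) \left(-12\right) + 4 = \left(18 + 9 + \frac{63}{2}\right) \left(-12\right) + 4 = \frac{117}{2} \left(-12\right) + 4 = -702 + 4 = -698$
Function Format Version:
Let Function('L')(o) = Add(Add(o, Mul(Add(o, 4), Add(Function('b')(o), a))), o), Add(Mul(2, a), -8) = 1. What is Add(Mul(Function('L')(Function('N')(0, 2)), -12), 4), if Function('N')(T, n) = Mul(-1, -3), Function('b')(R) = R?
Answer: -698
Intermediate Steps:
a = Rational(9, 2) (a = Add(4, Mul(Rational(1, 2), 1)) = Add(4, Rational(1, 2)) = Rational(9, 2) ≈ 4.5000)
Function('N')(T, n) = 3
Function('L')(o) = Add(Mul(2, o), Mul(Add(4, o), Add(Rational(9, 2), o))) (Function('L')(o) = Add(Add(o, Mul(Add(o, 4), Add(o, Rational(9, 2)))), o) = Add(Add(o, Mul(Add(4, o), Add(Rational(9, 2), o))), o) = Add(Mul(2, o), Mul(Add(4, o), Add(Rational(9, 2), o))))
Add(Mul(Function('L')(Function('N')(0, 2)), -12), 4) = Add(Mul(Add(18, Pow(3, 2), Mul(Rational(21, 2), 3)), -12), 4) = Add(Mul(Add(18, 9, Rational(63, 2)), -12), 4) = Add(Mul(Rational(117, 2), -12), 4) = Add(-702, 4) = -698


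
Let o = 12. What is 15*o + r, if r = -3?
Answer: 177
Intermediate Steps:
15*o + r = 15*12 - 3 = 180 - 3 = 177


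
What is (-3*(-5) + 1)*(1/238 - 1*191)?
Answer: -363656/119 ≈ -3055.9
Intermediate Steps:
(-3*(-5) + 1)*(1/238 - 1*191) = (15 + 1)*(1/238 - 191) = 16*(-45457/238) = -363656/119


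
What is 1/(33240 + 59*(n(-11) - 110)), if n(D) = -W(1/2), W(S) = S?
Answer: 2/53441 ≈ 3.7424e-5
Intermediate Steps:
n(D) = -½ (n(D) = -1/2 = -1*½ = -½)
1/(33240 + 59*(n(-11) - 110)) = 1/(33240 + 59*(-½ - 110)) = 1/(33240 + 59*(-221/2)) = 1/(33240 - 13039/2) = 1/(53441/2) = 2/53441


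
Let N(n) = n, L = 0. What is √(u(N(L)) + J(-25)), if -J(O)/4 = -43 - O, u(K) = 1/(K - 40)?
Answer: √28790/20 ≈ 8.4838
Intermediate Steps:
u(K) = 1/(-40 + K)
J(O) = 172 + 4*O (J(O) = -4*(-43 - O) = 172 + 4*O)
√(u(N(L)) + J(-25)) = √(1/(-40 + 0) + (172 + 4*(-25))) = √(1/(-40) + (172 - 100)) = √(-1/40 + 72) = √(2879/40) = √28790/20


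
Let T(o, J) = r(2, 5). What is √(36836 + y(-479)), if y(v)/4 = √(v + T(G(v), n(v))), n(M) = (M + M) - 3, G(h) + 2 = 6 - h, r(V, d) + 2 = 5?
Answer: 2*√(9209 + 2*I*√119) ≈ 191.93 + 0.22735*I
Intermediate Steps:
r(V, d) = 3 (r(V, d) = -2 + 5 = 3)
G(h) = 4 - h (G(h) = -2 + (6 - h) = 4 - h)
n(M) = -3 + 2*M (n(M) = 2*M - 3 = -3 + 2*M)
T(o, J) = 3
y(v) = 4*√(3 + v) (y(v) = 4*√(v + 3) = 4*√(3 + v))
√(36836 + y(-479)) = √(36836 + 4*√(3 - 479)) = √(36836 + 4*√(-476)) = √(36836 + 4*(2*I*√119)) = √(36836 + 8*I*√119)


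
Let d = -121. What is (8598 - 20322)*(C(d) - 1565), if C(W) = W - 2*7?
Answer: 19930800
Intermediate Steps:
C(W) = -14 + W (C(W) = W - 14 = -14 + W)
(8598 - 20322)*(C(d) - 1565) = (8598 - 20322)*((-14 - 121) - 1565) = -11724*(-135 - 1565) = -11724*(-1700) = 19930800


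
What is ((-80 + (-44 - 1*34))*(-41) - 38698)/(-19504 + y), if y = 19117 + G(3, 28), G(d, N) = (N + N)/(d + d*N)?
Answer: 2803140/33613 ≈ 83.395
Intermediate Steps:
G(d, N) = 2*N/(d + N*d) (G(d, N) = (2*N)/(d + N*d) = 2*N/(d + N*d))
y = 1663235/87 (y = 19117 + 2*28/(3*(1 + 28)) = 19117 + 2*28*(1/3)/29 = 19117 + 2*28*(1/3)*(1/29) = 19117 + 56/87 = 1663235/87 ≈ 19118.)
((-80 + (-44 - 1*34))*(-41) - 38698)/(-19504 + y) = ((-80 + (-44 - 1*34))*(-41) - 38698)/(-19504 + 1663235/87) = ((-80 + (-44 - 34))*(-41) - 38698)/(-33613/87) = ((-80 - 78)*(-41) - 38698)*(-87/33613) = (-158*(-41) - 38698)*(-87/33613) = (6478 - 38698)*(-87/33613) = -32220*(-87/33613) = 2803140/33613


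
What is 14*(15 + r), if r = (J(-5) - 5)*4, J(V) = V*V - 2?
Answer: 1218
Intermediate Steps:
J(V) = -2 + V**2 (J(V) = V**2 - 2 = -2 + V**2)
r = 72 (r = ((-2 + (-5)**2) - 5)*4 = ((-2 + 25) - 5)*4 = (23 - 5)*4 = 18*4 = 72)
14*(15 + r) = 14*(15 + 72) = 14*87 = 1218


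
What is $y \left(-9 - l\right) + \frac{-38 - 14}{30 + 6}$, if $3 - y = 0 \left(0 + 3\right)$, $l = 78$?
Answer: $- \frac{2362}{9} \approx -262.44$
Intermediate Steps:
$y = 3$ ($y = 3 - 0 \left(0 + 3\right) = 3 - 0 \cdot 3 = 3 - 0 = 3 + 0 = 3$)
$y \left(-9 - l\right) + \frac{-38 - 14}{30 + 6} = 3 \left(-9 - 78\right) + \frac{-38 - 14}{30 + 6} = 3 \left(-9 - 78\right) - \frac{52}{36} = 3 \left(-87\right) - \frac{13}{9} = -261 - \frac{13}{9} = - \frac{2362}{9}$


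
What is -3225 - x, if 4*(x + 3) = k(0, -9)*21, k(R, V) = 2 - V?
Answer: -13119/4 ≈ -3279.8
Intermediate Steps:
x = 219/4 (x = -3 + ((2 - 1*(-9))*21)/4 = -3 + ((2 + 9)*21)/4 = -3 + (11*21)/4 = -3 + (¼)*231 = -3 + 231/4 = 219/4 ≈ 54.750)
-3225 - x = -3225 - 1*219/4 = -3225 - 219/4 = -13119/4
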